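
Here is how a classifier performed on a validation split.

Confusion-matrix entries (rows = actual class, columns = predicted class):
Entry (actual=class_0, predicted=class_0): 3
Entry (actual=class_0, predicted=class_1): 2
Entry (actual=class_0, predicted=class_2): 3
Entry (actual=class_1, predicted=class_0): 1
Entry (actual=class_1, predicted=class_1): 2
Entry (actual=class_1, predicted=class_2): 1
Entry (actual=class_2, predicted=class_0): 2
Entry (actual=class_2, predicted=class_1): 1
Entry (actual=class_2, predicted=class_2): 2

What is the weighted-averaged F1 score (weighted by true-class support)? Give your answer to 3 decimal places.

Per-class F1 score (2·TP/(2·TP+FP+FN)):
  class_0: TP=3, FP=1+2=3, FN=2+3=5 → 6/14 = 0.4286
  class_1: TP=2, FP=2+1=3, FN=1+1=2 → 4/9 = 0.4444
  class_2: TP=2, FP=3+1=4, FN=2+1=3 → 4/11 = 0.3636
Weighted-F1 score = Σ (supportᵢ/N)·F1 scoreᵢ with N=17: (8/17)·0.4286 + (4/17)·0.4444 + (5/17)·0.3636 = 0.413

0.413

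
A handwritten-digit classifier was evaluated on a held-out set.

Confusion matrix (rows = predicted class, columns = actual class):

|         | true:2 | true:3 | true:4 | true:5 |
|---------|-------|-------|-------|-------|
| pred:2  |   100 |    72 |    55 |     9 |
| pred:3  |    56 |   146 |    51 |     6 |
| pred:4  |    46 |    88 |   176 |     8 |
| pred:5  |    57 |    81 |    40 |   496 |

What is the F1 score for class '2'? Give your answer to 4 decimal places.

F1 score = 2·TP/(2·TP+FP+FN).
2: TP=100, FP=72+55+9=136, FN=56+46+57=159 → 200/495 = 0.40404

0.4040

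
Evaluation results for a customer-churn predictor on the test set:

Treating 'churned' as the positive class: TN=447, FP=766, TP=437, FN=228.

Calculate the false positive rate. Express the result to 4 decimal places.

0.6315

FPR = FP/(FP+TN) = 766/(766+447) = 0.6315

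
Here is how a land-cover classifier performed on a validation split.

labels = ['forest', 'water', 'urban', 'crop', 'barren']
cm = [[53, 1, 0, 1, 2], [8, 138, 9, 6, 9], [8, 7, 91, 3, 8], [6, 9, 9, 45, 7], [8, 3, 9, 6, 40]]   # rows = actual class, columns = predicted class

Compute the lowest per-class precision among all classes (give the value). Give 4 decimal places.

0.6061

Per-class precision (TP/(TP+FP)):
  forest: TP=53, FP=8+8+6+8=30 → 53/83 = 0.63855
  water: TP=138, FP=1+7+9+3=20 → 138/158 = 0.87342
  urban: TP=91, FP=0+9+9+9=27 → 91/118 = 0.77119
  crop: TP=45, FP=1+6+3+6=16 → 45/61 = 0.73770
  barren: TP=40, FP=2+9+8+7=26 → 40/66 = 0.60606
Lowest is class 'barren' with precision = 0.6061.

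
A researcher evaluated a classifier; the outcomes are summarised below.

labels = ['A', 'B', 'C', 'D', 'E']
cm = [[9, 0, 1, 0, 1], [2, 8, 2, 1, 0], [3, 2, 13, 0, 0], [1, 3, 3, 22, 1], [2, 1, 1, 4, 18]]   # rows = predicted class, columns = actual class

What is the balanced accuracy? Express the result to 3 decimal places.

Balanced accuracy = mean of per-class recall.
  A: recall = 9/17 = 0.5294
  B: recall = 8/14 = 0.5714
  C: recall = 13/20 = 0.6500
  D: recall = 22/27 = 0.8148
  E: recall = 18/20 = 0.9000
Mean = (0.5294 + 0.5714 + 0.6500 + 0.8148 + 0.9000) / 5 = 0.693

0.693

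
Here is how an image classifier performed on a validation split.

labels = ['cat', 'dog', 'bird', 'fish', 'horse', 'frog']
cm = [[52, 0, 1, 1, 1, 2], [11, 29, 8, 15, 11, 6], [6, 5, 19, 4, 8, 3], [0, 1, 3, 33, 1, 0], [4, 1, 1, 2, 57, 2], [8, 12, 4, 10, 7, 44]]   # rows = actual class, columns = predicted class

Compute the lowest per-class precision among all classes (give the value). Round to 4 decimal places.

Per-class precision (TP/(TP+FP)):
  cat: TP=52, FP=11+6+0+4+8=29 → 52/81 = 0.64198
  dog: TP=29, FP=0+5+1+1+12=19 → 29/48 = 0.60417
  bird: TP=19, FP=1+8+3+1+4=17 → 19/36 = 0.52778
  fish: TP=33, FP=1+15+4+2+10=32 → 33/65 = 0.50769
  horse: TP=57, FP=1+11+8+1+7=28 → 57/85 = 0.67059
  frog: TP=44, FP=2+6+3+0+2=13 → 44/57 = 0.77193
Lowest is class 'fish' with precision = 0.5077.

0.5077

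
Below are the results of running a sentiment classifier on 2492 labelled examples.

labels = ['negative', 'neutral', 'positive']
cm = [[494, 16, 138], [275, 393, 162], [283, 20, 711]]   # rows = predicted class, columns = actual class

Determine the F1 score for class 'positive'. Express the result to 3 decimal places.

0.702

One-vs-rest for 'positive': TP = diagonal; FP = other classes predicted 'positive'; FN = 'positive' predicted as other.
F1 score = 2·TP/(2·TP+FP+FN).
positive: TP=711, FP=283+20=303, FN=138+162=300 → 1422/2025 = 0.7022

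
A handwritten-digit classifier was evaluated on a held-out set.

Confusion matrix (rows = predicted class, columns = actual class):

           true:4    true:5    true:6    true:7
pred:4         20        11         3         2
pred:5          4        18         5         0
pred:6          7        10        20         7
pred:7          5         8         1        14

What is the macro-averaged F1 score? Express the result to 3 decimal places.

0.535

Per-class F1 score (2·TP/(2·TP+FP+FN)):
  4: TP=20, FP=11+3+2=16, FN=4+7+5=16 → 40/72 = 0.5556
  5: TP=18, FP=4+5+0=9, FN=11+10+8=29 → 36/74 = 0.4865
  6: TP=20, FP=7+10+7=24, FN=3+5+1=9 → 40/73 = 0.5479
  7: TP=14, FP=5+8+1=14, FN=2+0+7=9 → 28/51 = 0.5490
Macro-F1 score = mean = (0.5556 + 0.4865 + 0.5479 + 0.5490) / 4 = 0.535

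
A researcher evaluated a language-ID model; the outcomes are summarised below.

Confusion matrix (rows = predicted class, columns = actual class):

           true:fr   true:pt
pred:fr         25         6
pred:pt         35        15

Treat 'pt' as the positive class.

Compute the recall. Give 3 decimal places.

0.714

Recall = TP/(TP+FN) = 15/(15+6) = 15/21 = 0.714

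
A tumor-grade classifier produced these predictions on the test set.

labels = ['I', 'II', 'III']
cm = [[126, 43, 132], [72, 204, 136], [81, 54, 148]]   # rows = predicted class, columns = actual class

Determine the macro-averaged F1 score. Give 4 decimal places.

0.4767

Per-class F1 score (2·TP/(2·TP+FP+FN)):
  I: TP=126, FP=43+132=175, FN=72+81=153 → 252/580 = 0.43448
  II: TP=204, FP=72+136=208, FN=43+54=97 → 408/713 = 0.57223
  III: TP=148, FP=81+54=135, FN=132+136=268 → 296/699 = 0.42346
Macro-F1 score = mean = (0.43448 + 0.57223 + 0.42346) / 3 = 0.4767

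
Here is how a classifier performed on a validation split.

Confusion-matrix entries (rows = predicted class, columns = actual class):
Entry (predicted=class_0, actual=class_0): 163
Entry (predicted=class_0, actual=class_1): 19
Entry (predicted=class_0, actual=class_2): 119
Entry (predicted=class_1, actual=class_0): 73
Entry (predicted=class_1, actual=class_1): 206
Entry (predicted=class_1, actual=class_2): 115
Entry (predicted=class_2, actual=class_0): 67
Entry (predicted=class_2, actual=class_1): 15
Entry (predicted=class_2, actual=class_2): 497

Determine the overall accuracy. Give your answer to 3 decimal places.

0.680

Accuracy = trace / total = (163+206+497=866) / 1274 = 866/1274 = 0.680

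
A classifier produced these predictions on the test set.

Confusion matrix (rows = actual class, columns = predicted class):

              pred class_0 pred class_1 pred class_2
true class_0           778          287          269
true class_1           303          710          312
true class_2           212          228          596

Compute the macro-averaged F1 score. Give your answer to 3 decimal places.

0.563

Per-class F1 score (2·TP/(2·TP+FP+FN)):
  class_0: TP=778, FP=303+212=515, FN=287+269=556 → 1556/2627 = 0.5923
  class_1: TP=710, FP=287+228=515, FN=303+312=615 → 1420/2550 = 0.5569
  class_2: TP=596, FP=269+312=581, FN=212+228=440 → 1192/2213 = 0.5386
Macro-F1 score = mean = (0.5923 + 0.5569 + 0.5386) / 3 = 0.563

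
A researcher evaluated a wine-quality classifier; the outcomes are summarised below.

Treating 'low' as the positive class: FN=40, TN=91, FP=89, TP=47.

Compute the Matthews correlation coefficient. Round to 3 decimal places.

0.043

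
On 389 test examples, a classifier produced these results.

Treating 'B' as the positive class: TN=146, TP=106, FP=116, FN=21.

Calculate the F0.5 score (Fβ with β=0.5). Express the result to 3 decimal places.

Fβ = (1+β²)·TP / ((1+β²)·TP + β²·FN + FP), with β²=1/4
= 1.25·106 / (1.25·106 + 0.25·21 + 116) = 0.522

0.522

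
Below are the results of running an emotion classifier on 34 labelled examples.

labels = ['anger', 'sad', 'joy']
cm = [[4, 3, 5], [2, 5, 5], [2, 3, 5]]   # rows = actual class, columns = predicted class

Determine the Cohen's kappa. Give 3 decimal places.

Observed agreement pₒ = trace/N = 14/34 = 0.4118
Expected agreement pₑ = Σ (rowᵢ·colᵢ)/N² = (12·8 + 12·11 + 10·15)/34² = 0.3270
κ = (pₒ − pₑ)/(1 − pₑ) = (0.4118 − 0.3270)/(1 − 0.3270) = 0.126

0.126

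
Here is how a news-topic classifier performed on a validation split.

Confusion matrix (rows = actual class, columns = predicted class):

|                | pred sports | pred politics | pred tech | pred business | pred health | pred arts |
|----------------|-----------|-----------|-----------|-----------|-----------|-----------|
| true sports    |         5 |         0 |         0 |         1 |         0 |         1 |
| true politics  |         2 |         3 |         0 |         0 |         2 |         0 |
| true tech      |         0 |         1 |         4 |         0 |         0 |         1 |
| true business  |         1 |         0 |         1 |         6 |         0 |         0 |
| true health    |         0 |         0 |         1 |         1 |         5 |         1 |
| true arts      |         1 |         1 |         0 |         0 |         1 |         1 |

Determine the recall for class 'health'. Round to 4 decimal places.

0.6250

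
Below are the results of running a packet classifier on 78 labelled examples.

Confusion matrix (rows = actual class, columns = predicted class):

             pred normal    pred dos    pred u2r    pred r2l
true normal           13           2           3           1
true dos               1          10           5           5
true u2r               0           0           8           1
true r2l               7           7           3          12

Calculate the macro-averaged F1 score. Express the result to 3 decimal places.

0.555

Per-class F1 score (2·TP/(2·TP+FP+FN)):
  normal: TP=13, FP=1+0+7=8, FN=2+3+1=6 → 26/40 = 0.6500
  dos: TP=10, FP=2+0+7=9, FN=1+5+5=11 → 20/40 = 0.5000
  u2r: TP=8, FP=3+5+3=11, FN=0+0+1=1 → 16/28 = 0.5714
  r2l: TP=12, FP=1+5+1=7, FN=7+7+3=17 → 24/48 = 0.5000
Macro-F1 score = mean = (0.6500 + 0.5000 + 0.5714 + 0.5000) / 4 = 0.555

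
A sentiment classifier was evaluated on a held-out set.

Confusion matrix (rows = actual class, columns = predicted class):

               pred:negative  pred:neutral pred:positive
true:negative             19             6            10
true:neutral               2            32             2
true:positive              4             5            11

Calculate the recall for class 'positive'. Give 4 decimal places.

0.5500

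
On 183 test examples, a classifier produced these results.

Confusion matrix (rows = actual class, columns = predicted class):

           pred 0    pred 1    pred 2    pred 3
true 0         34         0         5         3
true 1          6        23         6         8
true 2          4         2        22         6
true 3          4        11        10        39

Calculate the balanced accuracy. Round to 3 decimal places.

0.650

Balanced accuracy = mean of per-class recall.
  0: recall = 34/42 = 0.8095
  1: recall = 23/43 = 0.5349
  2: recall = 22/34 = 0.6471
  3: recall = 39/64 = 0.6094
Mean = (0.8095 + 0.5349 + 0.6471 + 0.6094) / 4 = 0.650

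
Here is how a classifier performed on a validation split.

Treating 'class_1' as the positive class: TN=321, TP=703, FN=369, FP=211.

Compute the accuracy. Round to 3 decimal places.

Accuracy = (TP+TN)/N = (703+321)/1604 = 0.638

0.638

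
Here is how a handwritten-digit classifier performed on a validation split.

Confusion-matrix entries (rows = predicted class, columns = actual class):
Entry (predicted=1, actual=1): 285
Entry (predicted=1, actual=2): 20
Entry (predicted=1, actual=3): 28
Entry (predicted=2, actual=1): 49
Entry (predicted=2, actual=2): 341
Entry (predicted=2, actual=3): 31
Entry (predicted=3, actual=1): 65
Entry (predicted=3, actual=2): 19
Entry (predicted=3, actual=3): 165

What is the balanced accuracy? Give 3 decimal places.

Balanced accuracy = mean of per-class recall.
  1: recall = 285/399 = 0.7143
  2: recall = 341/380 = 0.8974
  3: recall = 165/224 = 0.7366
Mean = (0.7143 + 0.8974 + 0.7366) / 3 = 0.783

0.783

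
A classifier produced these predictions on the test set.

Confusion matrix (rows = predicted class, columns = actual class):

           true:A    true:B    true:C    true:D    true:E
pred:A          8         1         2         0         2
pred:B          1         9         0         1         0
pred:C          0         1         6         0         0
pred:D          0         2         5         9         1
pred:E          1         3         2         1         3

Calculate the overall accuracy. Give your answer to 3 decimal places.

Accuracy = trace / total = (8+9+6+9+3=35) / 58 = 35/58 = 0.603

0.603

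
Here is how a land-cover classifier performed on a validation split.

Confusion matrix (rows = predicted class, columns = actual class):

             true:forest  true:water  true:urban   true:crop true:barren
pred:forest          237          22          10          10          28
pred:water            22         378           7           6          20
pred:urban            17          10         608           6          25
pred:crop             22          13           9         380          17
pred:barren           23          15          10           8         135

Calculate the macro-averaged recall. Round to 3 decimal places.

Per-class recall (TP/(TP+FN)):
  forest: TP=237, FN=22+17+22+23=84 → 237/321 = 0.7383
  water: TP=378, FN=22+10+13+15=60 → 378/438 = 0.8630
  urban: TP=608, FN=10+7+9+10=36 → 608/644 = 0.9441
  crop: TP=380, FN=10+6+6+8=30 → 380/410 = 0.9268
  barren: TP=135, FN=28+20+25+17=90 → 135/225 = 0.6000
Macro-recall = mean = (0.7383 + 0.8630 + 0.9441 + 0.9268 + 0.6000) / 5 = 0.814

0.814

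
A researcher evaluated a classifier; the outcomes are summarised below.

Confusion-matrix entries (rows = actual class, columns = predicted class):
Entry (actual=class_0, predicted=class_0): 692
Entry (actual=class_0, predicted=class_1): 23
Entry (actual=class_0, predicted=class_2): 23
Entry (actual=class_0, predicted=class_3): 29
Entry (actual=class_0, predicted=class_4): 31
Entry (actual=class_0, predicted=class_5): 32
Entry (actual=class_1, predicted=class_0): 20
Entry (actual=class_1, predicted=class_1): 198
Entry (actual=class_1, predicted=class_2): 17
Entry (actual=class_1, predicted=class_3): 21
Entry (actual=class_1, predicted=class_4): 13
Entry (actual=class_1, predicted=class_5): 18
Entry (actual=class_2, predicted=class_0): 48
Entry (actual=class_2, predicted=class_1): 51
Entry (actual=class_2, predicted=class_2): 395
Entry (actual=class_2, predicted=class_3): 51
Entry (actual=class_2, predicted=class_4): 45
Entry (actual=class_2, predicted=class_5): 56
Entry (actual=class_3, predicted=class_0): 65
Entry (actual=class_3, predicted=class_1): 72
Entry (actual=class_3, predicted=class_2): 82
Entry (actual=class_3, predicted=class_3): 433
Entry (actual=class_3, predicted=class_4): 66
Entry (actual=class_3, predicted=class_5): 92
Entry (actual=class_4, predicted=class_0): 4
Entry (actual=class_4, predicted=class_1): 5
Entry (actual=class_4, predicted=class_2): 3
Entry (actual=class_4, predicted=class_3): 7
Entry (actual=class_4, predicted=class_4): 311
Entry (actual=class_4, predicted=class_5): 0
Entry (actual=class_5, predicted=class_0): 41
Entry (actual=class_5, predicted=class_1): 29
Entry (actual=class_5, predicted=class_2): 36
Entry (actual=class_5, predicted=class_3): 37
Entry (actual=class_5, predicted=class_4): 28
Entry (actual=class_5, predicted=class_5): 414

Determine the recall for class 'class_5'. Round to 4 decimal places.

Treat 'class_5' as positive and all other classes as negative.
recall = TP/(TP+FN).
class_5: TP=414, FN=41+29+36+37+28=171 → 414/585 = 0.70769

0.7077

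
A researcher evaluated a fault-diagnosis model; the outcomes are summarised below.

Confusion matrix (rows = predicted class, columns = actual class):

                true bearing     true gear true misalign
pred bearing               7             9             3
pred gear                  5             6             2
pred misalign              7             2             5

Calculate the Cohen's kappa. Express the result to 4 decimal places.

Observed agreement pₒ = trace/N = 18/46 = 0.39130
Expected agreement pₑ = Σ (rowᵢ·colᵢ)/N² = (19·19 + 17·13 + 10·14)/46² = 0.34121
κ = (pₒ − pₑ)/(1 − pₑ) = (0.39130 − 0.34121)/(1 − 0.34121) = 0.0760

0.0760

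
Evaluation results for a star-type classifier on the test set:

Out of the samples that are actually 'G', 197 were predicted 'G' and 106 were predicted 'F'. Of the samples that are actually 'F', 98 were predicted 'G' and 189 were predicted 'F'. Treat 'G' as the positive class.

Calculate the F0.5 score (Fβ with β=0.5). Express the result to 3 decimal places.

0.664

Fβ = (1+β²)·TP / ((1+β²)·TP + β²·FN + FP), with β²=1/4
= 1.25·197 / (1.25·197 + 0.25·106 + 98) = 0.664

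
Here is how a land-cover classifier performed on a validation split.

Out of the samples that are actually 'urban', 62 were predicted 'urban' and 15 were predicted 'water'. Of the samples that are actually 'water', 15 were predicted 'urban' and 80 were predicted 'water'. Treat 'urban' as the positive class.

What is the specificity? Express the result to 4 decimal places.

0.8421

Specificity = TN/(TN+FP) = 80/(80+15) = 0.8421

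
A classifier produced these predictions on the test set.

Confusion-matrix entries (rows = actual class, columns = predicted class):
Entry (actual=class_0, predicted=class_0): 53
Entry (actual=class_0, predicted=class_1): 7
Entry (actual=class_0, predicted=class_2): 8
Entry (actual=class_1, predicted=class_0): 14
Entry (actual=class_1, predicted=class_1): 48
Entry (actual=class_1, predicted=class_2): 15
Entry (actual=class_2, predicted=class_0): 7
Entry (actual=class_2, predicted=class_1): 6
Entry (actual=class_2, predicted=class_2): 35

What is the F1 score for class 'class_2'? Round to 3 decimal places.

Take TP from the diagonal, FP from the rest of the 'class_2' prediction marginal, FN from the rest of the 'class_2' actual marginal.
F1 score = 2·TP/(2·TP+FP+FN).
class_2: TP=35, FP=8+15=23, FN=7+6=13 → 70/106 = 0.6604

0.660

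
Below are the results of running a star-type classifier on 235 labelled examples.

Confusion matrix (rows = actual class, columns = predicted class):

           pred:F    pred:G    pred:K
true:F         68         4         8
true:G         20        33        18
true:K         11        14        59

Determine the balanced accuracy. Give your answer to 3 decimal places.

0.672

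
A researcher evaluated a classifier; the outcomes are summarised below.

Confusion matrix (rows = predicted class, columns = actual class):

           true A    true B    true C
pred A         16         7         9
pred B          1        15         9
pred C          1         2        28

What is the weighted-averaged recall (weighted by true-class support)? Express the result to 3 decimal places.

Per-class recall (TP/(TP+FN)):
  A: TP=16, FN=1+1=2 → 16/18 = 0.8889
  B: TP=15, FN=7+2=9 → 15/24 = 0.6250
  C: TP=28, FN=9+9=18 → 28/46 = 0.6087
Weighted-recall = Σ (supportᵢ/N)·recallᵢ with N=88: (18/88)·0.8889 + (24/88)·0.6250 + (46/88)·0.6087 = 0.670

0.670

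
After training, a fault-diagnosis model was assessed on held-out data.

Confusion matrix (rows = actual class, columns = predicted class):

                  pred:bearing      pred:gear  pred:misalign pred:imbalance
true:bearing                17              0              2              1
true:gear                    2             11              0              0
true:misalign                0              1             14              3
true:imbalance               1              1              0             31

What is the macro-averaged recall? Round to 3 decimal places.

Per-class recall (TP/(TP+FN)):
  bearing: TP=17, FN=0+2+1=3 → 17/20 = 0.8500
  gear: TP=11, FN=2+0+0=2 → 11/13 = 0.8462
  misalign: TP=14, FN=0+1+3=4 → 14/18 = 0.7778
  imbalance: TP=31, FN=1+1+0=2 → 31/33 = 0.9394
Macro-recall = mean = (0.8500 + 0.8462 + 0.7778 + 0.9394) / 4 = 0.853

0.853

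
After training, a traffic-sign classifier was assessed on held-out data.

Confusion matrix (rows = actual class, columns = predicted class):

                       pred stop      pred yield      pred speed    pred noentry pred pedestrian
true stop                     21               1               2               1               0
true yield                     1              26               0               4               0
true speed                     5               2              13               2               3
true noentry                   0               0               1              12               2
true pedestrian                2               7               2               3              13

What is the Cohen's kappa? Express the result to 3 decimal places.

Observed agreement pₒ = trace/N = 85/123 = 0.6911
Expected agreement pₑ = Σ (rowᵢ·colᵢ)/N² = (25·29 + 31·36 + 25·18 + 15·22 + 27·18)/123² = 0.2054
κ = (pₒ − pₑ)/(1 − pₑ) = (0.6911 − 0.2054)/(1 − 0.2054) = 0.611

0.611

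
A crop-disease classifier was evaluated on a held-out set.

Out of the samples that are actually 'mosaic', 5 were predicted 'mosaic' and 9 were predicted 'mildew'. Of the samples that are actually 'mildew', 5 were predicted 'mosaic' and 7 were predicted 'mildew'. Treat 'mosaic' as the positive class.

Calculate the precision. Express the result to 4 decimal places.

Precision = TP/(TP+FP) = 5/(5+5) = 5/10 = 0.5000

0.5000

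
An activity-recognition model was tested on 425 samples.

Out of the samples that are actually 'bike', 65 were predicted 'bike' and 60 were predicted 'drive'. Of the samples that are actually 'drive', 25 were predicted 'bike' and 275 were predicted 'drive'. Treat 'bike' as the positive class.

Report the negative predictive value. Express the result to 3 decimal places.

0.821

NPV = TN/(TN+FN) = 275/(275+60) = 0.821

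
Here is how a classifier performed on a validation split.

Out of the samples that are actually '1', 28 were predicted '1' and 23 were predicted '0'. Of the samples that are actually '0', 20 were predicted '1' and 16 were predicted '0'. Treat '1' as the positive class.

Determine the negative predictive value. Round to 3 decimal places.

NPV = TN/(TN+FN) = 16/(16+23) = 0.410

0.410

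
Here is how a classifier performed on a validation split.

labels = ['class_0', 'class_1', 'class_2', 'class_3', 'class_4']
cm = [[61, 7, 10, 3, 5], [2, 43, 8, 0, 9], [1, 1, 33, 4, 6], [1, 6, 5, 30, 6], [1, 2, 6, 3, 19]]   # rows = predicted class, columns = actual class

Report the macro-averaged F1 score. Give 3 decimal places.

0.662

Per-class F1 score (2·TP/(2·TP+FP+FN)):
  class_0: TP=61, FP=7+10+3+5=25, FN=2+1+1+1=5 → 122/152 = 0.8026
  class_1: TP=43, FP=2+8+0+9=19, FN=7+1+6+2=16 → 86/121 = 0.7107
  class_2: TP=33, FP=1+1+4+6=12, FN=10+8+5+6=29 → 66/107 = 0.6168
  class_3: TP=30, FP=1+6+5+6=18, FN=3+0+4+3=10 → 60/88 = 0.6818
  class_4: TP=19, FP=1+2+6+3=12, FN=5+9+6+6=26 → 38/76 = 0.5000
Macro-F1 score = mean = (0.8026 + 0.7107 + 0.6168 + 0.6818 + 0.5000) / 5 = 0.662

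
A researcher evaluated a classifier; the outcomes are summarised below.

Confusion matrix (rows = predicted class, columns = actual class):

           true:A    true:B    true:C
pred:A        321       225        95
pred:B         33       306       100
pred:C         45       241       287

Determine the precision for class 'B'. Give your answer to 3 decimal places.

Treat 'B' as positive and all other classes as negative.
precision = TP/(TP+FP).
B: TP=306, FP=33+100=133 → 306/439 = 0.6970

0.697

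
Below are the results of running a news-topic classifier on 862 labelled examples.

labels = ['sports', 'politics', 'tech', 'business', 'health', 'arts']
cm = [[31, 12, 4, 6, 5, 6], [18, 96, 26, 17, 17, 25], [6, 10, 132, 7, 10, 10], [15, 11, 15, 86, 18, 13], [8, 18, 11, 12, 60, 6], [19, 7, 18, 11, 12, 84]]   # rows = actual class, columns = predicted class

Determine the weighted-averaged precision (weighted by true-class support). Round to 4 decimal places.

0.5789

Per-class precision (TP/(TP+FP)):
  sports: TP=31, FP=18+6+15+8+19=66 → 31/97 = 0.31959
  politics: TP=96, FP=12+10+11+18+7=58 → 96/154 = 0.62338
  tech: TP=132, FP=4+26+15+11+18=74 → 132/206 = 0.64078
  business: TP=86, FP=6+17+7+12+11=53 → 86/139 = 0.61871
  health: TP=60, FP=5+17+10+18+12=62 → 60/122 = 0.49180
  arts: TP=84, FP=6+25+10+13+6=60 → 84/144 = 0.58333
Weighted-precision = Σ (supportᵢ/N)·precisionᵢ with N=862: (64/862)·0.31959 + (199/862)·0.62338 + (175/862)·0.64078 + (158/862)·0.61871 + (115/862)·0.49180 + (151/862)·0.58333 = 0.5789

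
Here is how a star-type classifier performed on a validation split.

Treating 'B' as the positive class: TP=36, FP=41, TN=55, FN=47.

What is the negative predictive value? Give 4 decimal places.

NPV = TN/(TN+FN) = 55/(55+47) = 0.5392

0.5392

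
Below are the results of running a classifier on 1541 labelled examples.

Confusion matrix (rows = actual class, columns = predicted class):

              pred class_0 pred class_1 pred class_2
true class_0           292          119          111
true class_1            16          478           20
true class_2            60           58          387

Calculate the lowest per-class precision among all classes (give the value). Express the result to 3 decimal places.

Per-class precision (TP/(TP+FP)):
  class_0: TP=292, FP=16+60=76 → 292/368 = 0.7935
  class_1: TP=478, FP=119+58=177 → 478/655 = 0.7298
  class_2: TP=387, FP=111+20=131 → 387/518 = 0.7471
Lowest is class 'class_1' with precision = 0.730.

0.730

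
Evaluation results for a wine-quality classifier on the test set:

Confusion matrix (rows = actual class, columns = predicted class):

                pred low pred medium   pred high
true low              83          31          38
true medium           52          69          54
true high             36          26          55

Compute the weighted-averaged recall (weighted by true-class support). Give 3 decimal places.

0.466

Per-class recall (TP/(TP+FN)):
  low: TP=83, FN=31+38=69 → 83/152 = 0.5461
  medium: TP=69, FN=52+54=106 → 69/175 = 0.3943
  high: TP=55, FN=36+26=62 → 55/117 = 0.4701
Weighted-recall = Σ (supportᵢ/N)·recallᵢ with N=444: (152/444)·0.5461 + (175/444)·0.3943 + (117/444)·0.4701 = 0.466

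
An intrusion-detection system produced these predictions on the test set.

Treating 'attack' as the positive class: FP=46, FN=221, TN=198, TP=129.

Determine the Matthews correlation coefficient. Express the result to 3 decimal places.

MCC = (TP·TN − FP·FN) / √((TP+FP)(TP+FN)(TN+FP)(TN+FN))
Numerator = 129·198 − 46·221 = 15376
Denominator = √(175·350·244·419) = √6261955000 = 79132.5154
MCC = 15376 / 79132.5154 = 0.194

0.194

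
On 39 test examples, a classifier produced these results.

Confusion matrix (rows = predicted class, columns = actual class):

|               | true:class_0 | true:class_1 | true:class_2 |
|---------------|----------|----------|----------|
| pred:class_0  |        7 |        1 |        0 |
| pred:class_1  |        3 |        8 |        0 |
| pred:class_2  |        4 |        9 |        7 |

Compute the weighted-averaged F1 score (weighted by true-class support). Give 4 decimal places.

Per-class F1 score (2·TP/(2·TP+FP+FN)):
  class_0: TP=7, FP=1+0=1, FN=3+4=7 → 14/22 = 0.63636
  class_1: TP=8, FP=3+0=3, FN=1+9=10 → 16/29 = 0.55172
  class_2: TP=7, FP=4+9=13, FN=0+0=0 → 14/27 = 0.51852
Weighted-F1 score = Σ (supportᵢ/N)·F1 scoreᵢ with N=39: (14/39)·0.63636 + (18/39)·0.55172 + (7/39)·0.51852 = 0.5761

0.5761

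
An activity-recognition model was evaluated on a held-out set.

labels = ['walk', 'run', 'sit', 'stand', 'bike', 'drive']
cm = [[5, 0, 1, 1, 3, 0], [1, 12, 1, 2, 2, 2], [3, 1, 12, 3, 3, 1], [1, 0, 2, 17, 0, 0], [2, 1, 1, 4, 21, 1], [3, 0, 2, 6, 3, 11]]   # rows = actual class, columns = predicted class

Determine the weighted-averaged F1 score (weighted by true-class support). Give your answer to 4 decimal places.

Per-class F1 score (2·TP/(2·TP+FP+FN)):
  walk: TP=5, FP=1+3+1+2+3=10, FN=0+1+1+3+0=5 → 10/25 = 0.40000
  run: TP=12, FP=0+1+0+1+0=2, FN=1+1+2+2+2=8 → 24/34 = 0.70588
  sit: TP=12, FP=1+1+2+1+2=7, FN=3+1+3+3+1=11 → 24/42 = 0.57143
  stand: TP=17, FP=1+2+3+4+6=16, FN=1+0+2+0+0=3 → 34/53 = 0.64151
  bike: TP=21, FP=3+2+3+0+3=11, FN=2+1+1+4+1=9 → 42/62 = 0.67742
  drive: TP=11, FP=0+2+1+0+1=4, FN=3+0+2+6+3=14 → 22/40 = 0.55000
Weighted-F1 score = Σ (supportᵢ/N)·F1 scoreᵢ with N=128: (10/128)·0.40000 + (20/128)·0.70588 + (23/128)·0.57143 + (20/128)·0.64151 + (30/128)·0.67742 + (25/128)·0.55000 = 0.6107

0.6107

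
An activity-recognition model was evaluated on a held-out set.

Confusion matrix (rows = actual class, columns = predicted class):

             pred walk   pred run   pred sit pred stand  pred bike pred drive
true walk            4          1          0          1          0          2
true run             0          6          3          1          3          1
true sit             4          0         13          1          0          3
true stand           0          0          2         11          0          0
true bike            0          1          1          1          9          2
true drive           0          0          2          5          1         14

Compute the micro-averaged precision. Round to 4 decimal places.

0.6196

Micro-averaging pools counts across classes: ΣTP=57, ΣFP=35, ΣFN=35.
Micro-precision = TP/(TP+FP) on pooled counts = 0.6196 (equals overall accuracy in single-label multiclass).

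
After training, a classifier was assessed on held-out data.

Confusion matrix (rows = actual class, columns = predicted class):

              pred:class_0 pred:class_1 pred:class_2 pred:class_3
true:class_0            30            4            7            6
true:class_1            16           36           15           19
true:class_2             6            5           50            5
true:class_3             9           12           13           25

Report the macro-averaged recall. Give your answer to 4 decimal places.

0.5596

Per-class recall (TP/(TP+FN)):
  class_0: TP=30, FN=4+7+6=17 → 30/47 = 0.63830
  class_1: TP=36, FN=16+15+19=50 → 36/86 = 0.41860
  class_2: TP=50, FN=6+5+5=16 → 50/66 = 0.75758
  class_3: TP=25, FN=9+12+13=34 → 25/59 = 0.42373
Macro-recall = mean = (0.63830 + 0.41860 + 0.75758 + 0.42373) / 4 = 0.5596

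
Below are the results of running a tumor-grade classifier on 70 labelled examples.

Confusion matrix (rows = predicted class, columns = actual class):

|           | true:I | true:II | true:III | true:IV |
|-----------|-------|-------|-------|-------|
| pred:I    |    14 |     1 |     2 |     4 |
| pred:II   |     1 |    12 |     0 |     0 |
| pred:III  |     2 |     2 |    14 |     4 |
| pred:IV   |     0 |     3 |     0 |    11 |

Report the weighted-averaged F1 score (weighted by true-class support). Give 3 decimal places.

0.727

Per-class F1 score (2·TP/(2·TP+FP+FN)):
  I: TP=14, FP=1+2+4=7, FN=1+2+0=3 → 28/38 = 0.7368
  II: TP=12, FP=1+0+0=1, FN=1+2+3=6 → 24/31 = 0.7742
  III: TP=14, FP=2+2+4=8, FN=2+0+0=2 → 28/38 = 0.7368
  IV: TP=11, FP=0+3+0=3, FN=4+0+4=8 → 22/33 = 0.6667
Weighted-F1 score = Σ (supportᵢ/N)·F1 scoreᵢ with N=70: (17/70)·0.7368 + (18/70)·0.7742 + (16/70)·0.7368 + (19/70)·0.6667 = 0.727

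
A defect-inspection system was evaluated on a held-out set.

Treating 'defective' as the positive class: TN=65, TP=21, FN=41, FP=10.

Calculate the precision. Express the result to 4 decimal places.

Precision = TP/(TP+FP) = 21/(21+10) = 21/31 = 0.6774

0.6774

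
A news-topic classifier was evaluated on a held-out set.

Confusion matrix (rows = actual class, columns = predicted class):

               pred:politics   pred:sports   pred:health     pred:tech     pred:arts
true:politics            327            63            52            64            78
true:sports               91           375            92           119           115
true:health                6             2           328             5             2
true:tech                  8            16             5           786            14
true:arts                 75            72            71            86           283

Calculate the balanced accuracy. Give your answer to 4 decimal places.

0.6840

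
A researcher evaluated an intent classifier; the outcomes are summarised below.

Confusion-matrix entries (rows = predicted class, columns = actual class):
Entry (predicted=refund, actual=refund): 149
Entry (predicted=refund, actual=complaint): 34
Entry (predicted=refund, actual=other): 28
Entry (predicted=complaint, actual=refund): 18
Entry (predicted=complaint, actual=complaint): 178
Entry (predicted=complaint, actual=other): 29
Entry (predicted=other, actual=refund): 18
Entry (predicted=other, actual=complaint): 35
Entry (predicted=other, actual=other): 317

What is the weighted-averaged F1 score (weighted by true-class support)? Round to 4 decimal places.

Per-class F1 score (2·TP/(2·TP+FP+FN)):
  refund: TP=149, FP=34+28=62, FN=18+18=36 → 298/396 = 0.75253
  complaint: TP=178, FP=18+29=47, FN=34+35=69 → 356/472 = 0.75424
  other: TP=317, FP=18+35=53, FN=28+29=57 → 634/744 = 0.85215
Weighted-F1 score = Σ (supportᵢ/N)·F1 scoreᵢ with N=806: (185/806)·0.75253 + (247/806)·0.75424 + (374/806)·0.85215 = 0.7993

0.7993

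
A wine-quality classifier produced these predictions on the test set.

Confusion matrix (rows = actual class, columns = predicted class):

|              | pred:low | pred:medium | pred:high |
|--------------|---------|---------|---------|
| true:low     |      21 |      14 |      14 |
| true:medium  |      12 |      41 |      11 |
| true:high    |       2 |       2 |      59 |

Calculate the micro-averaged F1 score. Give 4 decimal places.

0.6875

Micro-averaging pools counts across classes: ΣTP=121, ΣFP=55, ΣFN=55.
Micro-F1 score = 2·TP/(2·TP+FP+FN) on pooled counts = 0.6875 (equals overall accuracy in single-label multiclass).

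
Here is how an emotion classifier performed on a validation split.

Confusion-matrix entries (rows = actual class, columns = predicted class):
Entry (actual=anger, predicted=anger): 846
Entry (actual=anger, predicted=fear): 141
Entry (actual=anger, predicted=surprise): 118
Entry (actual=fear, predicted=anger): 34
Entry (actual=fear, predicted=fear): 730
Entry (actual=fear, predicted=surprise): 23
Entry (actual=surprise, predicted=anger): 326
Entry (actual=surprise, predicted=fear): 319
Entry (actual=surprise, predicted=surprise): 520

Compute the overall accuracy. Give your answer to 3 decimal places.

Accuracy = trace / total = (846+730+520=2096) / 3057 = 2096/3057 = 0.686

0.686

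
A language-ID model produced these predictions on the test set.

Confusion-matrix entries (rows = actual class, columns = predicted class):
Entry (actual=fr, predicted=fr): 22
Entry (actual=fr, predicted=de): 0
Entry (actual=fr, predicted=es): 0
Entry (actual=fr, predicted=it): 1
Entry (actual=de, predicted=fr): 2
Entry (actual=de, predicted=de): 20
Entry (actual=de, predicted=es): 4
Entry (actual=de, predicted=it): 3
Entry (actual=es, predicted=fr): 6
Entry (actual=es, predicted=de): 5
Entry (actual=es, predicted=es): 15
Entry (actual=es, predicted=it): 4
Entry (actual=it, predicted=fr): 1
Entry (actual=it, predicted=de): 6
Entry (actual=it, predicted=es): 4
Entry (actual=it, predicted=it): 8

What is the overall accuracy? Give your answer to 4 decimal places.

Accuracy = trace / total = (22+20+15+8=65) / 101 = 65/101 = 0.6436

0.6436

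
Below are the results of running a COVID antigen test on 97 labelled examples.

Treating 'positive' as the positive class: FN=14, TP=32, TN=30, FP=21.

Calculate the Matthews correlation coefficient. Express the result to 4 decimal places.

0.2847

MCC = (TP·TN − FP·FN) / √((TP+FP)(TP+FN)(TN+FP)(TN+FN))
Numerator = 32·30 − 21·14 = 666
Denominator = √(53·46·51·44) = √5470872 = 2338.9895
MCC = 666 / 2338.9895 = 0.2847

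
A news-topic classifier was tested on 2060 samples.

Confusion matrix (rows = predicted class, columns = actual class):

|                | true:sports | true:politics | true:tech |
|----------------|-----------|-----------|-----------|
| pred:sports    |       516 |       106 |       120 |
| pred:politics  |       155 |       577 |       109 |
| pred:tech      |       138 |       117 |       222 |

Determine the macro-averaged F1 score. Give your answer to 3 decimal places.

Per-class F1 score (2·TP/(2·TP+FP+FN)):
  sports: TP=516, FP=106+120=226, FN=155+138=293 → 1032/1551 = 0.6654
  politics: TP=577, FP=155+109=264, FN=106+117=223 → 1154/1641 = 0.7032
  tech: TP=222, FP=138+117=255, FN=120+109=229 → 444/928 = 0.4784
Macro-F1 score = mean = (0.6654 + 0.7032 + 0.4784) / 3 = 0.616

0.616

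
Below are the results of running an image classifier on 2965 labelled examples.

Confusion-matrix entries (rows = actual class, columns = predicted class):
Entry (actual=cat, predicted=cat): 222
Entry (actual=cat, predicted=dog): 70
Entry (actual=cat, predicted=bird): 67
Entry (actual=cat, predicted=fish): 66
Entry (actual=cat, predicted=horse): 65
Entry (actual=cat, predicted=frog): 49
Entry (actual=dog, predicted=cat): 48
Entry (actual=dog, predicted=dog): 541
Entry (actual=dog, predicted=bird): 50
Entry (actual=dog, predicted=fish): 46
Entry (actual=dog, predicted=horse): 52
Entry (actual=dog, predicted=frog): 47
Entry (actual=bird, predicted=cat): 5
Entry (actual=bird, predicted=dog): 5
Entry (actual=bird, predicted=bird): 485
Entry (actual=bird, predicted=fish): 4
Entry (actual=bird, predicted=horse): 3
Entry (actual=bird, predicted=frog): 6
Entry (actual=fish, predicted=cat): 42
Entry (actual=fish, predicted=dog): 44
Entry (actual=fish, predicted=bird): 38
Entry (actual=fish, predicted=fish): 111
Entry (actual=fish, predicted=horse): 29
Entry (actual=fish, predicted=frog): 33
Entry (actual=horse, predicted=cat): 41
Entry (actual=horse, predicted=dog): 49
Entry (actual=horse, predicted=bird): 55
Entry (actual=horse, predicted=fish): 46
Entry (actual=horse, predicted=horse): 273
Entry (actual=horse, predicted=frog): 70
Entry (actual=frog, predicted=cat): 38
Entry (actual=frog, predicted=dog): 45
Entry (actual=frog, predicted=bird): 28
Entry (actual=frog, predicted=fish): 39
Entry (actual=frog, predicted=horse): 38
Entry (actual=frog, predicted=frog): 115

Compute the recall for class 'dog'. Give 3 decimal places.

0.690

One-vs-rest for 'dog': TP = diagonal; FP = other classes predicted 'dog'; FN = 'dog' predicted as other.
recall = TP/(TP+FN).
dog: TP=541, FN=48+50+46+52+47=243 → 541/784 = 0.6901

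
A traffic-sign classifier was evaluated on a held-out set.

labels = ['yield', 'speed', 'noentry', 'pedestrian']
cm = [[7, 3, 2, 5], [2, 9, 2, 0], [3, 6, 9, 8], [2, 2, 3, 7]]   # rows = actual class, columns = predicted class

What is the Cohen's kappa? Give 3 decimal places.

0.282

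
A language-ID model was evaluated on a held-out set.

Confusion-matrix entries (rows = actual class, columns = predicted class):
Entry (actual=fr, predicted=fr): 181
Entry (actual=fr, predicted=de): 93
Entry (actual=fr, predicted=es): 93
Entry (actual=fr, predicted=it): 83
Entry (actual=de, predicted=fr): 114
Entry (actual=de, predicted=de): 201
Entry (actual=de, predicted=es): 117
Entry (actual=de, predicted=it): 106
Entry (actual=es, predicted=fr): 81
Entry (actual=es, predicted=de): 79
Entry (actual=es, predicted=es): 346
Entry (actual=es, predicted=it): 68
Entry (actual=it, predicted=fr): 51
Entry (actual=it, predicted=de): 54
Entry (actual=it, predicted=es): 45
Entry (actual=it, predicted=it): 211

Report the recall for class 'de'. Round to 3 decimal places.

recall = TP/(TP+FN).
de: TP=201, FN=114+117+106=337 → 201/538 = 0.3736

0.374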